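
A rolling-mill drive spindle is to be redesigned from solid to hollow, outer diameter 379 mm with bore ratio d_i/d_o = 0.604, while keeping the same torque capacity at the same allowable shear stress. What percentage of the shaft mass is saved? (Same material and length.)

30.1 %

Equal τ_max and T ⇒ the solid shaft needs d_s³ = d_o³(1−k⁴), so d_s = 379·(1−0.604⁴)^(1/3) = 361.4 mm.
Area ratio A_h/A_s = d_o²(1−k²)/d_s² = (1−k²)/(1−k⁴)^(2/3) = 0.6986.
Mass saving = 1 − 0.6986 = 30.1 %.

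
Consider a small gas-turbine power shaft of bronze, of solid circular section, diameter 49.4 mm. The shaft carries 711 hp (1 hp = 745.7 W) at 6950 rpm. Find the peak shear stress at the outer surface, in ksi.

ω = 2π·6950/60 = 727.8 rad/s, so T = P/ω = 711×745.7 / 727.8 = 728.5 N·m.
J = πd⁴/32 = π(0.0494)⁴/32 = 5.847×10^-7 m⁴.
τ_max = T·r/J = 728.5 × 0.0247 / 5.847×10^-7 = 3.078×10^7 Pa.

4.46 ksi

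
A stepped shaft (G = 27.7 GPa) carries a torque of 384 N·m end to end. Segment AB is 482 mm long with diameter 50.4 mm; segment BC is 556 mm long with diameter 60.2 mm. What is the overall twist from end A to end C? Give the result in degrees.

0.947°

J_AB = π(0.0504)⁴/32 = 6.33×10^-7 m⁴; J_BC = π(0.0602)⁴/32 = 1.29×10^-6 m⁴.
θ = (T/G)·Σ L_i/J_i = (384.0/27.7×10⁹)·(0.482/6.33×10^-7 + 0.556/1.29×10^-6) = 0.01653 rad.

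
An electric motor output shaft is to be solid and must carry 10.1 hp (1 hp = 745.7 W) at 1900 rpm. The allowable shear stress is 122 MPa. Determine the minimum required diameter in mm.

ω = 2π·1900/60 = 199.0 rad/s, so T = P/ω = 10.1×745.7 / 199.0 = 37.85 N·m.
For a solid shaft τ_max = 16T/(πd³), so d = (16T/(π τ_allow))^(1/3) = (16·37.85/(π·1.22×10^8))^(1/3) = 0.01165 m.

11.6 mm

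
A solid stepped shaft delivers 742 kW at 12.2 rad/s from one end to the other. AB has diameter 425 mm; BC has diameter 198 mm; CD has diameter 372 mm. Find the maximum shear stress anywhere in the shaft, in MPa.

39.9 MPa

ω = 12.2 rad/s, so T = P/ω = 742×10³ / 12.20 = 60820 N·m.
Under the same torque, τ_max = 16T/(πd³) is largest where d is smallest — segment BC (d = 198 mm).
τ_max = 16·60820/(π·(0.198)³) = 3.990×10^7 Pa.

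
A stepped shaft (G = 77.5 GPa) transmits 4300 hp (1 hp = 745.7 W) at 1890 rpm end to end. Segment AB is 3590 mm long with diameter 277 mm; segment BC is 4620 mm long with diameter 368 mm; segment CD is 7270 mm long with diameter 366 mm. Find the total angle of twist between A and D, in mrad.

ω = 2π·1890/60 = 197.9 rad/s, so T = P/ω = 4300×745.7 / 197.9 = 16200 N·m.
J_AB = π(0.277)⁴/32 = 5.78×10^-4 m⁴; J_BC = π(0.368)⁴/32 = 1.80×10^-3 m⁴; J_CD = π(0.366)⁴/32 = 1.76×10^-3 m⁴.
θ = (T/G)·Σ L_i/J_i = (16200/77.5×10⁹)·(3.59/5.78×10^-4 + 4.62/1.80×10^-3 + 7.27/1.76×10^-3) = 2.698×10^-3 rad.

2.70 mrad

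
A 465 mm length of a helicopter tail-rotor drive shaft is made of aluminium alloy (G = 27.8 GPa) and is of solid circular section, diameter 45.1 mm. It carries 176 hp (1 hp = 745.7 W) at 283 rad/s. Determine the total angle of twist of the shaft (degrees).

ω = 283 rad/s, so T = P/ω = 176×745.7 / 283.0 = 463.8 N·m.
J = πd⁴/32 = π(0.0451)⁴/32 = 4.062×10^-7 m⁴.
θ = T·L/(G·J) = 463.8 × 0.465 / (27.8×10⁹ × 4.062×10^-7) = 0.01910 rad.

1.09°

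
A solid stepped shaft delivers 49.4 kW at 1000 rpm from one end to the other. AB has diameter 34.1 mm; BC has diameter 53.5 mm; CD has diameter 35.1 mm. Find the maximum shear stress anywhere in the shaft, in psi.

8790 psi

ω = 2π·1000/60 = 104.7 rad/s, so T = P/ω = 49.4×10³ / 104.7 = 471.7 N·m.
Under the same torque, τ_max = 16T/(πd³) is largest where d is smallest — segment AB (d = 34.1 mm).
τ_max = 16·471.7/(π·(0.0341)³) = 6.059×10^7 Pa.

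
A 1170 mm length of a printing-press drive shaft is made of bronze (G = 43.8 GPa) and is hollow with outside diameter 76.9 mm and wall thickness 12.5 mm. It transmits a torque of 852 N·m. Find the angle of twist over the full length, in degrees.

0.479°

J = π(d_o⁴ − d_i⁴)/32 = π(0.0769⁴ − 0.0519⁴)/32 = 2.721×10^-6 m⁴.
θ = T·L/(G·J) = 852.0 × 1.17 / (43.8×10⁹ × 2.721×10^-6) = 8.364×10^-3 rad.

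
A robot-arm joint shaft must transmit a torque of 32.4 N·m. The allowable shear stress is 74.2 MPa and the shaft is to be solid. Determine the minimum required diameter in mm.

For a solid shaft τ_max = 16T/(πd³), so d = (16T/(π τ_allow))^(1/3) = (16·32.40/(π·7.42×10^7))^(1/3) = 0.01305 m.

13.1 mm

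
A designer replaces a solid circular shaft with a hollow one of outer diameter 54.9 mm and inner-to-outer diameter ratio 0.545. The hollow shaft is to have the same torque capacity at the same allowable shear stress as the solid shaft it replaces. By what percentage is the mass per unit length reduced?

25.2 %

Equal τ_max and T ⇒ the solid shaft needs d_s³ = d_o³(1−k⁴), so d_s = 54.9·(1−0.545⁴)^(1/3) = 53.24 mm.
Area ratio A_h/A_s = d_o²(1−k²)/d_s² = (1−k²)/(1−k⁴)^(2/3) = 0.7476.
Mass saving = 1 − 0.7476 = 25.2 %.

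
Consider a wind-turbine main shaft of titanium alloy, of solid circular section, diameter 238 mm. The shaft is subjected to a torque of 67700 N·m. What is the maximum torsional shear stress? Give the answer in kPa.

25600 kPa

J = πd⁴/32 = π(0.238)⁴/32 = 3.150×10^-4 m⁴.
τ_max = T·r/J = 67700 × 0.119 / 3.150×10^-4 = 2.558×10^7 Pa.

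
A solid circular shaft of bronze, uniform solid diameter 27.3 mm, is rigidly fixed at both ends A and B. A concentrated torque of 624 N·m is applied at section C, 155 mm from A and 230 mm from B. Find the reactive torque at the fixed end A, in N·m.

373 N·m

With uniform GJ and both ends fixed, compatibility θ_AC = θ_CB gives T_A·a = T_B·b, together with T_A + T_B = T₀.
T_A = T₀·b/(a+b) = 624.0·230/385.0 = 372.8 N·m; T_B = 251.2 N·m.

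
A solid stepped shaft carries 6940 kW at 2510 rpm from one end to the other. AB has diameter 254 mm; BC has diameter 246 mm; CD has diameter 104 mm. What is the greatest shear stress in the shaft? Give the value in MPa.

120 MPa

ω = 2π·2510/60 = 262.8 rad/s, so T = P/ω = 6940×10³ / 262.8 = 26400 N·m.
Under the same torque, τ_max = 16T/(πd³) is largest where d is smallest — segment CD (d = 104 mm).
τ_max = 16·26400/(π·(0.104)³) = 1.195×10^8 Pa.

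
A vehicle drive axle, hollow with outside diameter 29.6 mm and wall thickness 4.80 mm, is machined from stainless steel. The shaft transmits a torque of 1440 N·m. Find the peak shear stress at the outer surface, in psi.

J = π(d_o⁴ − d_i⁴)/32 = π(0.0296⁴ − 0.0200⁴)/32 = 5.966×10^-8 m⁴.
τ_max = T·r/J = 1440 × 0.0148 / 5.966×10^-8 = 3.572×10^8 Pa.

51800 psi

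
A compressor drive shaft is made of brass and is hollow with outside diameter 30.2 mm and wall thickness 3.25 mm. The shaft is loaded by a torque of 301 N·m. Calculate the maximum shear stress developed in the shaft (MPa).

J = π(d_o⁴ − d_i⁴)/32 = π(0.0302⁴ − 0.0237⁴)/32 = 5.069×10^-8 m⁴.
τ_max = T·r/J = 301.0 × 0.0151 / 5.069×10^-8 = 8.967×10^7 Pa.

89.7 MPa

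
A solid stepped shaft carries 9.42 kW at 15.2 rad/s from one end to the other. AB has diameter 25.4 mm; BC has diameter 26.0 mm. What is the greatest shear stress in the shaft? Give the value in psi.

ω = 15.2 rad/s, so T = P/ω = 9.42×10³ / 15.20 = 619.7 N·m.
Under the same torque, τ_max = 16T/(πd³) is largest where d is smallest — segment AB (d = 25.4 mm).
τ_max = 16·619.7/(π·(0.0254)³) = 1.926×10^8 Pa.

27900 psi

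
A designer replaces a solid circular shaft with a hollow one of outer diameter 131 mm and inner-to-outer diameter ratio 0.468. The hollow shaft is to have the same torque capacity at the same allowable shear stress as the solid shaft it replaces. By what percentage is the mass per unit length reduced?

19.3 %

Equal τ_max and T ⇒ the solid shaft needs d_s³ = d_o³(1−k⁴), so d_s = 131·(1−0.468⁴)^(1/3) = 128.9 mm.
Area ratio A_h/A_s = d_o²(1−k²)/d_s² = (1−k²)/(1−k⁴)^(2/3) = 0.8070.
Mass saving = 1 − 0.8070 = 19.3 %.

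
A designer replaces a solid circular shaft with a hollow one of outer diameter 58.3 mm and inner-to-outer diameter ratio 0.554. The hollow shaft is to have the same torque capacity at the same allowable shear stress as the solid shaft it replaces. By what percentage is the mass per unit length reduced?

26.0 %

Equal τ_max and T ⇒ the solid shaft needs d_s³ = d_o³(1−k⁴), so d_s = 58.3·(1−0.554⁴)^(1/3) = 56.41 mm.
Area ratio A_h/A_s = d_o²(1−k²)/d_s² = (1−k²)/(1−k⁴)^(2/3) = 0.7403.
Mass saving = 1 − 0.7403 = 26.0 %.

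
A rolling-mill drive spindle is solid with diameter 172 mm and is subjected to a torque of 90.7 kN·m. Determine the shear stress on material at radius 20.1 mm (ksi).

3.08 ksi

J = πd⁴/32 = π(0.172)⁴/32 = 8.592×10^-5 m⁴.
Shear stress varies linearly with radius: τ = T·r/J = 90700 × 0.0201 / 8.592×10^-5 = 2.122×10^7 Pa.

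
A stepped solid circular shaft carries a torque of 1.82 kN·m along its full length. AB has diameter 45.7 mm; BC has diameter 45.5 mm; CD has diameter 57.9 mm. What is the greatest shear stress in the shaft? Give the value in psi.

14300 psi

Under the same torque, τ_max = 16T/(πd³) is largest where d is smallest — segment BC (d = 45.5 mm).
τ_max = 16·1820/(π·(0.0455)³) = 9.840×10^7 Pa.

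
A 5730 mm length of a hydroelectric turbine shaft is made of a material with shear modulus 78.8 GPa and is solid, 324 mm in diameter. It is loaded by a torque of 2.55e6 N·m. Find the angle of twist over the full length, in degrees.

J = πd⁴/32 = π(0.324)⁴/32 = 1.082×10^-3 m⁴.
θ = T·L/(G·J) = 2.550e6 × 5.73 / (78.8×10⁹ × 1.082×10^-3) = 0.1714 rad.

9.82°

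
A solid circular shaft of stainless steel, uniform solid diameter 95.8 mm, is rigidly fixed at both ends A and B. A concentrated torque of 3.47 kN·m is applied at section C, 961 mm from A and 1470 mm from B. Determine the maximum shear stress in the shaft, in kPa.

With uniform GJ and both ends fixed, compatibility θ_AC = θ_CB gives T_A·a = T_B·b, together with T_A + T_B = T₀.
T_A = T₀·b/(a+b) = 3470·1470/2431 = 2098 N·m; T_B = 1372 N·m.
τ in each portion: τ_AC = 1.22×10^7 Pa, τ_CB = 7.95×10^6 Pa; maximum is in AC.
τ_max = T_AC·r/J = 2098·0.0479/8.27×10^-6 = 1.215×10^7 Pa.

12200 kPa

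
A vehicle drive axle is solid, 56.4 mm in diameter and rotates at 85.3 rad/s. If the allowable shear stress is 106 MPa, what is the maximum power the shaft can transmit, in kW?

J = πd⁴/32 = π(0.0564)⁴/32 = 9.934×10^-7 m⁴.
T_max = τ_allow·J/r = 1.06×10^8 × 9.934×10^-7 / 0.0282 = 3734 N·m.
ω = 85.3 rad/s, so P_max = T_max·ω = 3.185×10^5 W.

319 kW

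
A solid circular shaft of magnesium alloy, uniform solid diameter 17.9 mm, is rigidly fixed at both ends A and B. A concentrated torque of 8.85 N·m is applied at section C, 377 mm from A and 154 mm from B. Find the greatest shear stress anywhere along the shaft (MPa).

5.58 MPa

With uniform GJ and both ends fixed, compatibility θ_AC = θ_CB gives T_A·a = T_B·b, together with T_A + T_B = T₀.
T_A = T₀·b/(a+b) = 8.850·154/531.0 = 2.567 N·m; T_B = 6.283 N·m.
τ in each portion: τ_AC = 2.28×10^6 Pa, τ_CB = 5.58×10^6 Pa; maximum is in CB.
τ_max = T_CB·r/J = 6.283·0.00895/1.01×10^-8 = 5.580×10^6 Pa.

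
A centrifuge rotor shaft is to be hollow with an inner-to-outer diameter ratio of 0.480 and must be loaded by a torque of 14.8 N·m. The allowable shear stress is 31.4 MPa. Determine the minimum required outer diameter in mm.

For a hollow shaft with d_i/d_o = 0.480: τ_max = 16T/(π d_o³ (1−k⁴)), so d_o = [16T/(π τ_allow (1−k⁴))]^(1/3) = [16·14.80/(π·3.14×10^7·0.9469)]^(1/3) = 0.01364 m.

13.6 mm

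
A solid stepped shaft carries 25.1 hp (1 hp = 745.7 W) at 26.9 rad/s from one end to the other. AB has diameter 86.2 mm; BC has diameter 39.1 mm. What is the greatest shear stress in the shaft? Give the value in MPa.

59.3 MPa

ω = 26.9 rad/s, so T = P/ω = 25.1×745.7 / 26.90 = 695.8 N·m.
Under the same torque, τ_max = 16T/(πd³) is largest where d is smallest — segment BC (d = 39.1 mm).
τ_max = 16·695.8/(π·(0.0391)³) = 5.928×10^7 Pa.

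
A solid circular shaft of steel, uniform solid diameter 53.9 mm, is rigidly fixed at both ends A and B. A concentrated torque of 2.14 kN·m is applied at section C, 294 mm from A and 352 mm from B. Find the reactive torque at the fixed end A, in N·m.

With uniform GJ and both ends fixed, compatibility θ_AC = θ_CB gives T_A·a = T_B·b, together with T_A + T_B = T₀.
T_A = T₀·b/(a+b) = 2140·352/646.0 = 1166 N·m; T_B = 973.9 N·m.

1170 N·m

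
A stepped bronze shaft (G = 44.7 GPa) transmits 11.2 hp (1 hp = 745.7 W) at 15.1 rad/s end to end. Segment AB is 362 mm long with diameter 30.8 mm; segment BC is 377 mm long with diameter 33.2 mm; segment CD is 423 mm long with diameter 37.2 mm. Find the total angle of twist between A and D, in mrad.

118 mrad

ω = 15.1 rad/s, so T = P/ω = 11.2×745.7 / 15.10 = 553.1 N·m.
J_AB = π(0.0308)⁴/32 = 8.83×10^-8 m⁴; J_BC = π(0.0332)⁴/32 = 1.19×10^-7 m⁴; J_CD = π(0.0372)⁴/32 = 1.88×10^-7 m⁴.
θ = (T/G)·Σ L_i/J_i = (553.1/44.7×10⁹)·(0.362/8.83×10^-8 + 0.377/1.19×10^-7 + 0.423/1.88×10^-7) = 0.1176 rad.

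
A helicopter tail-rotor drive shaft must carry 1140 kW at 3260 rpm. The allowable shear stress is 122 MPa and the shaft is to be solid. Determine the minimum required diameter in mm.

51.9 mm

ω = 2π·3260/60 = 341.4 rad/s, so T = P/ω = 1140×10³ / 341.4 = 3339 N·m.
For a solid shaft τ_max = 16T/(πd³), so d = (16T/(π τ_allow))^(1/3) = (16·3339/(π·1.22×10^8))^(1/3) = 0.05185 m.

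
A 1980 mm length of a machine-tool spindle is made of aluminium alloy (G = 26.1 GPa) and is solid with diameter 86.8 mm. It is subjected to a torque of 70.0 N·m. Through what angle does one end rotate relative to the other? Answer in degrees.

0.0546°

J = πd⁴/32 = π(0.0868)⁴/32 = 5.573×10^-6 m⁴.
θ = T·L/(G·J) = 70.00 × 1.98 / (26.1×10⁹ × 5.573×10^-6) = 9.529×10^-4 rad.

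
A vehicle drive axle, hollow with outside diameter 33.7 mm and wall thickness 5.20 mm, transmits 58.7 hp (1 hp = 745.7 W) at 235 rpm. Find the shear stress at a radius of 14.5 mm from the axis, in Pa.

ω = 2π·235/60 = 24.61 rad/s, so T = P/ω = 58.7×745.7 / 24.61 = 1779 N·m.
J = π(d_o⁴ − d_i⁴)/32 = π(0.0337⁴ − 0.0233⁴)/32 = 9.769×10^-8 m⁴.
Shear stress varies linearly with radius: τ = T·r/J = 1779 × 0.0145 / 9.769×10^-8 = 2.640×10^8 Pa.

2.64e8 Pa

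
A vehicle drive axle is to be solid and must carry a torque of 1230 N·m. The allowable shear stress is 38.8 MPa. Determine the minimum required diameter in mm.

For a solid shaft τ_max = 16T/(πd³), so d = (16T/(π τ_allow))^(1/3) = (16·1230/(π·3.88×10^7))^(1/3) = 0.05445 m.

54.5 mm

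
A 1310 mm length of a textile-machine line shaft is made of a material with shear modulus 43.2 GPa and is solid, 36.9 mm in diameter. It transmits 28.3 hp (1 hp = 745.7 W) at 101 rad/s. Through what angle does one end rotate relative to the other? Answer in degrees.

ω = 101 rad/s, so T = P/ω = 28.3×745.7 / 101.0 = 208.9 N·m.
J = πd⁴/32 = π(0.0369)⁴/32 = 1.820×10^-7 m⁴.
θ = T·L/(G·J) = 208.9 × 1.31 / (43.2×10⁹ × 1.820×10^-7) = 0.03481 rad.

1.99°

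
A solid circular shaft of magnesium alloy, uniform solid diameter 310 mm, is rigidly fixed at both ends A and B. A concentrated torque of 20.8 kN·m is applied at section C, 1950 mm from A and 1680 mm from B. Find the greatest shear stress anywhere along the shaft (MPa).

With uniform GJ and both ends fixed, compatibility θ_AC = θ_CB gives T_A·a = T_B·b, together with T_A + T_B = T₀.
T_A = T₀·b/(a+b) = 20800·1680/3630 = 9626 N·m; T_B = 11170 N·m.
τ in each portion: τ_AC = 1.65×10^6 Pa, τ_CB = 1.91×10^6 Pa; maximum is in CB.
τ_max = T_CB·r/J = 11170·0.155/9.07×10^-4 = 1.910×10^6 Pa.

1.91 MPa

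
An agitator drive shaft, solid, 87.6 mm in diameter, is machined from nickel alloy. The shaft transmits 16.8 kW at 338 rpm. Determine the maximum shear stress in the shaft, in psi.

522 psi

ω = 2π·338/60 = 35.40 rad/s, so T = P/ω = 16.8×10³ / 35.40 = 474.6 N·m.
J = πd⁴/32 = π(0.0876)⁴/32 = 5.781×10^-6 m⁴.
τ_max = T·r/J = 474.6 × 0.0438 / 5.781×10^-6 = 3.596×10^6 Pa.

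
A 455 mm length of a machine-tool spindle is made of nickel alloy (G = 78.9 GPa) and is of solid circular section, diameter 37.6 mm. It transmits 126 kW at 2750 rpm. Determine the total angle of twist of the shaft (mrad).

12.9 mrad

ω = 2π·2750/60 = 288.0 rad/s, so T = P/ω = 126×10³ / 288.0 = 437.5 N·m.
J = πd⁴/32 = π(0.0376)⁴/32 = 1.962×10^-7 m⁴.
θ = T·L/(G·J) = 437.5 × 0.455 / (78.9×10⁹ × 1.962×10^-7) = 0.01286 rad.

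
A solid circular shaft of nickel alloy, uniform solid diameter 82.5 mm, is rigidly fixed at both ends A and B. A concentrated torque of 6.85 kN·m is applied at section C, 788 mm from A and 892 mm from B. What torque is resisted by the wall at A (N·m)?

3640 N·m

With uniform GJ and both ends fixed, compatibility θ_AC = θ_CB gives T_A·a = T_B·b, together with T_A + T_B = T₀.
T_A = T₀·b/(a+b) = 6850·892/1680 = 3637 N·m; T_B = 3213 N·m.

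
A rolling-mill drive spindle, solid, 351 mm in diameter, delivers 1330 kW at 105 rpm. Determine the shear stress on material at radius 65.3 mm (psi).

769 psi

ω = 2π·105/60 = 11.00 rad/s, so T = P/ω = 1330×10³ / 11.00 = 121000 N·m.
J = πd⁴/32 = π(0.351)⁴/32 = 1.490×10^-3 m⁴.
Shear stress varies linearly with radius: τ = T·r/J = 121000 × 0.0653 / 1.490×10^-3 = 5.301×10^6 Pa.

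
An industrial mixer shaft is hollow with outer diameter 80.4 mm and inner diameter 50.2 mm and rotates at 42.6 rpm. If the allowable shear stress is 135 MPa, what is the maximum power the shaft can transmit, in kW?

52.1 kW

J = π(d_o⁴ − d_i⁴)/32 = π(0.0804⁴ − 0.0502⁴)/32 = 3.479×10^-6 m⁴.
T_max = τ_allow·J/r = 1.35×10^8 × 3.479×10^-6 / 0.0402 = 11680 N·m.
ω = 2π·42.6/60 = 4.461 rad/s, so P_max = T_max·ω = 5.212×10^4 W.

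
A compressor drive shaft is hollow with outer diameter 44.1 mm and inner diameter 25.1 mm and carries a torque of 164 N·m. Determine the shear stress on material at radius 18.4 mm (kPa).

J = π(d_o⁴ − d_i⁴)/32 = π(0.0441⁴ − 0.0251⁴)/32 = 3.324×10^-7 m⁴.
Shear stress varies linearly with radius: τ = T·r/J = 164.0 × 0.0184 / 3.324×10^-7 = 9.079×10^6 Pa.

9080 kPa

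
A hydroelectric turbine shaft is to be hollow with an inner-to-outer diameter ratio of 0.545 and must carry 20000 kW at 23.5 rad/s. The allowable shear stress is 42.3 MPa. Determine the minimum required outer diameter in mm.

483 mm

ω = 23.5 rad/s, so T = P/ω = 20000×10³ / 23.50 = 851100 N·m.
For a hollow shaft with d_i/d_o = 0.545: τ_max = 16T/(π d_o³ (1−k⁴)), so d_o = [16T/(π τ_allow (1−k⁴))]^(1/3) = [16·851100/(π·4.23×10^7·0.9118)]^(1/3) = 0.4826 m.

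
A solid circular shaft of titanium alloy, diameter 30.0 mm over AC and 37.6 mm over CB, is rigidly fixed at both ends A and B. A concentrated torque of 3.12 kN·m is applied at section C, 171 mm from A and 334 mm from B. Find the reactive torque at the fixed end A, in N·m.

Compatibility: T_A·a/J_AC = T_B·b/J_CB with T_A + T_B = T₀.
J_AC = 7.95×10^-8 m⁴, J_CB = 1.96×10^-7 m⁴, so T_A = T₀·(J_AC/a)/((J_AC/a)+(J_CB/b)) = 1379 N·m, T_B = 1741 N·m.

1380 N·m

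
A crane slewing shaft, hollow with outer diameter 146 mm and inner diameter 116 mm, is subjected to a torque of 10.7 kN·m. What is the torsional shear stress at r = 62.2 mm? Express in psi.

J = π(d_o⁴ − d_i⁴)/32 = π(0.146⁴ − 0.116⁴)/32 = 2.683×10^-5 m⁴.
Shear stress varies linearly with radius: τ = T·r/J = 10700 × 0.0622 / 2.683×10^-5 = 2.480×10^7 Pa.

3600 psi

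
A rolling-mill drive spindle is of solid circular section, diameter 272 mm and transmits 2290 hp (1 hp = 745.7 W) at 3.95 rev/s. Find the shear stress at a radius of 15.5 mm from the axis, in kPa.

1980 kPa

ω = 2π·3.95 = 24.82 rad/s, so T = P/ω = 2290×745.7 / 24.82 = 68810 N·m.
J = πd⁴/32 = π(0.272)⁴/32 = 5.374×10^-4 m⁴.
Shear stress varies linearly with radius: τ = T·r/J = 68810 × 0.0155 / 5.374×10^-4 = 1.985×10^6 Pa.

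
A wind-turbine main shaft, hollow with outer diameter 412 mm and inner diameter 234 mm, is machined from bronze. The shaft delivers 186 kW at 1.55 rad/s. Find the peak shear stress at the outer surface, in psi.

ω = 1.55 rad/s, so T = P/ω = 186×10³ / 1.550 = 120000 N·m.
J = π(d_o⁴ − d_i⁴)/32 = π(0.412⁴ − 0.234⁴)/32 = 2.534×10^-3 m⁴.
τ_max = T·r/J = 120000 × 0.206 / 2.534×10^-3 = 9.754×10^6 Pa.

1410 psi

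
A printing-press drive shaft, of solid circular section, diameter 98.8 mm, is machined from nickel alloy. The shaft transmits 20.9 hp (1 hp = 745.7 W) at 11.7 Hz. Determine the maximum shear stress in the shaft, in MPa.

ω = 2π·11.7 = 73.51 rad/s, so T = P/ω = 20.9×745.7 / 73.51 = 212.0 N·m.
J = πd⁴/32 = π(0.0988)⁴/32 = 9.355×10^-6 m⁴.
τ_max = T·r/J = 212.0 × 0.0494 / 9.355×10^-6 = 1.120×10^6 Pa.

1.12 MPa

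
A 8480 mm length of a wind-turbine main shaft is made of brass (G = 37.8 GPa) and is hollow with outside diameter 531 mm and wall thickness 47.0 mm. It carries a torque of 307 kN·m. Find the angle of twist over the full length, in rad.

0.0163 rad

J = π(d_o⁴ − d_i⁴)/32 = π(0.531⁴ − 0.437⁴)/32 = 4.225×10^-3 m⁴.
θ = T·L/(G·J) = 307000 × 8.48 / (37.8×10⁹ × 4.225×10^-3) = 0.01630 rad.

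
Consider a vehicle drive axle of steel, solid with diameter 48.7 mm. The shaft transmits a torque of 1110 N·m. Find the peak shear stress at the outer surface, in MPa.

48.9 MPa

J = πd⁴/32 = π(0.0487)⁴/32 = 5.522×10^-7 m⁴.
τ_max = T·r/J = 1110 × 0.0244 / 5.522×10^-7 = 4.894×10^7 Pa.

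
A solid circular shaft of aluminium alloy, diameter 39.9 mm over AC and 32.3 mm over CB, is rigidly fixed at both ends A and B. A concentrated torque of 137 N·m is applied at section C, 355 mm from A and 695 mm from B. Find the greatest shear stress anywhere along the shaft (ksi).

Compatibility: T_A·a/J_AC = T_B·b/J_CB with T_A + T_B = T₀.
J_AC = 2.49×10^-7 m⁴, J_CB = 1.07×10^-7 m⁴, so T_A = T₀·(J_AC/a)/((J_AC/a)+(J_CB/b)) = 112.4 N·m, T_B = 24.65 N·m.
τ in each portion: τ_AC = 9.01×10^6 Pa, τ_CB = 3.72×10^6 Pa; maximum is in AC.
τ_max = T_AC·r/J = 112.4·0.0199/2.49×10^-7 = 9.008×10^6 Pa.

1.31 ksi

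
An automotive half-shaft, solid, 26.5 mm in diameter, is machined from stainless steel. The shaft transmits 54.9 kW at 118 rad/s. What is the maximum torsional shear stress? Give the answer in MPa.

ω = 118 rad/s, so T = P/ω = 54.9×10³ / 118.0 = 465.3 N·m.
J = πd⁴/32 = π(0.0265)⁴/32 = 4.842×10^-8 m⁴.
τ_max = T·r/J = 465.3 × 0.0132 / 4.842×10^-8 = 1.273×10^8 Pa.

127 MPa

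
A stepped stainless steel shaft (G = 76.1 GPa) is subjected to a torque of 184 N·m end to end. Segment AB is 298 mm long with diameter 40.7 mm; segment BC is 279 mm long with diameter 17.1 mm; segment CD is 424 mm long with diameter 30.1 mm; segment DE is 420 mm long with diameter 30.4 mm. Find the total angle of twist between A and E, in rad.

0.108 rad

J_AB = π(0.0407)⁴/32 = 2.69×10^-7 m⁴; J_BC = π(0.0171)⁴/32 = 8.39×10^-9 m⁴; J_CD = π(0.0301)⁴/32 = 8.06×10^-8 m⁴; J_DE = π(0.0304)⁴/32 = 8.38×10^-8 m⁴.
θ = (T/G)·Σ L_i/J_i = (184.0/76.1×10⁹)·(0.298/2.69×10^-7 + 0.279/8.39×10^-9 + 0.424/8.06×10^-8 + 0.420/8.38×10^-8) = 0.1079 rad.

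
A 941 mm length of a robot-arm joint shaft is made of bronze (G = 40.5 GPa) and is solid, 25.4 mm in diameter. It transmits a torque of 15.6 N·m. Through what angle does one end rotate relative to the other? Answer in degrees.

J = πd⁴/32 = π(0.0254)⁴/32 = 4.086×10^-8 m⁴.
θ = T·L/(G·J) = 15.60 × 0.941 / (40.5×10⁹ × 4.086×10^-8) = 8.870×10^-3 rad.

0.508°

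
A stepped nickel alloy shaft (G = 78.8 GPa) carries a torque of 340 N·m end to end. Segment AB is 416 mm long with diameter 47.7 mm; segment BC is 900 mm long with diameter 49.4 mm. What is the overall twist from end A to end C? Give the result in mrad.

J_AB = π(0.0477)⁴/32 = 5.08×10^-7 m⁴; J_BC = π(0.0494)⁴/32 = 5.85×10^-7 m⁴.
θ = (T/G)·Σ L_i/J_i = (340.0/78.8×10⁹)·(0.416/5.08×10^-7 + 0.900/5.85×10^-7) = 0.01017 rad.

10.2 mrad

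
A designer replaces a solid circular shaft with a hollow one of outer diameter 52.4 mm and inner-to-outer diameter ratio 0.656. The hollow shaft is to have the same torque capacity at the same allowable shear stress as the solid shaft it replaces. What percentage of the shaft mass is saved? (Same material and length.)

34.7 %

Equal τ_max and T ⇒ the solid shaft needs d_s³ = d_o³(1−k⁴), so d_s = 52.4·(1−0.656⁴)^(1/3) = 48.94 mm.
Area ratio A_h/A_s = d_o²(1−k²)/d_s² = (1−k²)/(1−k⁴)^(2/3) = 0.6530.
Mass saving = 1 − 0.6530 = 34.7 %.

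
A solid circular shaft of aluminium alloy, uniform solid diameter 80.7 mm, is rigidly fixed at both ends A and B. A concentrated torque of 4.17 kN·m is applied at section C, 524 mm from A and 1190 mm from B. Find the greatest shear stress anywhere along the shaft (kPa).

With uniform GJ and both ends fixed, compatibility θ_AC = θ_CB gives T_A·a = T_B·b, together with T_A + T_B = T₀.
T_A = T₀·b/(a+b) = 4170·1190/1714 = 2895 N·m; T_B = 1275 N·m.
τ in each portion: τ_AC = 2.81×10^7 Pa, τ_CB = 1.24×10^7 Pa; maximum is in AC.
τ_max = T_AC·r/J = 2895·0.0404/4.16×10^-6 = 2.806×10^7 Pa.

28100 kPa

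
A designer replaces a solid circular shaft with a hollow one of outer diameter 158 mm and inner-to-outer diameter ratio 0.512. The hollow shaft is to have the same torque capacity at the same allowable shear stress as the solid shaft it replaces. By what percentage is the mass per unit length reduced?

22.6 %

Equal τ_max and T ⇒ the solid shaft needs d_s³ = d_o³(1−k⁴), so d_s = 158·(1−0.512⁴)^(1/3) = 154.3 mm.
Area ratio A_h/A_s = d_o²(1−k²)/d_s² = (1−k²)/(1−k⁴)^(2/3) = 0.7737.
Mass saving = 1 − 0.7737 = 22.6 %.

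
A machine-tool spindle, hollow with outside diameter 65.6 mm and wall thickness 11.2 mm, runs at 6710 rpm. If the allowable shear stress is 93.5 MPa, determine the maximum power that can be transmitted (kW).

J = π(d_o⁴ − d_i⁴)/32 = π(0.0656⁴ − 0.0432⁴)/32 = 1.476×10^-6 m⁴.
T_max = τ_allow·J/r = 9.35×10^7 × 1.476×10^-6 / 0.0328 = 4208 N·m.
ω = 2π·6710/60 = 702.7 rad/s, so P_max = T_max·ω = 2.957×10^6 W.

2960 kW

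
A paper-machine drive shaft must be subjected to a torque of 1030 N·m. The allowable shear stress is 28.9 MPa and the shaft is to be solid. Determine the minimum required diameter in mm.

56.6 mm

For a solid shaft τ_max = 16T/(πd³), so d = (16T/(π τ_allow))^(1/3) = (16·1030/(π·2.89×10^7))^(1/3) = 0.05662 m.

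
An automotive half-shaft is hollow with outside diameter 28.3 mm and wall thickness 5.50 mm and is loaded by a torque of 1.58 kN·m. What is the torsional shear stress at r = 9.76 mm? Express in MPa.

J = π(d_o⁴ − d_i⁴)/32 = π(0.0283⁴ − 0.0173⁴)/32 = 5.418×10^-8 m⁴.
Shear stress varies linearly with radius: τ = T·r/J = 1580 × 0.00976 / 5.418×10^-8 = 2.846×10^8 Pa.

285 MPa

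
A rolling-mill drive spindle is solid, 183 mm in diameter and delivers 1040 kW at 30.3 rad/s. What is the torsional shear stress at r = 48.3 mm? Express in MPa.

15.1 MPa

ω = 30.3 rad/s, so T = P/ω = 1040×10³ / 30.30 = 34320 N·m.
J = πd⁴/32 = π(0.183)⁴/32 = 1.101×10^-4 m⁴.
Shear stress varies linearly with radius: τ = T·r/J = 34320 × 0.0483 / 1.101×10^-4 = 1.506×10^7 Pa.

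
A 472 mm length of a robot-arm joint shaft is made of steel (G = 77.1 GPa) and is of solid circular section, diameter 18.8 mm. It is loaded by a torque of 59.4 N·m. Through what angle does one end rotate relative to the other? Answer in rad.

J = πd⁴/32 = π(0.0188)⁴/32 = 1.226×10^-8 m⁴.
θ = T·L/(G·J) = 59.40 × 0.472 / (77.1×10⁹ × 1.226×10^-8) = 0.02965 rad.

0.0297 rad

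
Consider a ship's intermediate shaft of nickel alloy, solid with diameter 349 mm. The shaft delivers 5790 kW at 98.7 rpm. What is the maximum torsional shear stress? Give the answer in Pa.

6.71e7 Pa

ω = 2π·98.7/60 = 10.34 rad/s, so T = P/ω = 5790×10³ / 10.34 = 560200 N·m.
J = πd⁴/32 = π(0.349)⁴/32 = 1.456×10^-3 m⁴.
τ_max = T·r/J = 560200 × 0.174 / 1.456×10^-3 = 6.712×10^7 Pa.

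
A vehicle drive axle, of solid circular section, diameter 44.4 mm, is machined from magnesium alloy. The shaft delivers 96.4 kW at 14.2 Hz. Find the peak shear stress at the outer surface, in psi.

9120 psi

ω = 2π·14.2 = 89.22 rad/s, so T = P/ω = 96.4×10³ / 89.22 = 1080 N·m.
J = πd⁴/32 = π(0.0444)⁴/32 = 3.815×10^-7 m⁴.
τ_max = T·r/J = 1080 × 0.0222 / 3.815×10^-7 = 6.287×10^7 Pa.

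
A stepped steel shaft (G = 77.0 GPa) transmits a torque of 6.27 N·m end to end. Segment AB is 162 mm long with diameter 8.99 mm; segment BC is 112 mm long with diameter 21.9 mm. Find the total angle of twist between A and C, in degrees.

1.20°

J_AB = π(0.00899)⁴/32 = 6.41×10^-10 m⁴; J_BC = π(0.0219)⁴/32 = 2.26×10^-8 m⁴.
θ = (T/G)·Σ L_i/J_i = (6.270/77.0×10⁹)·(0.162/6.41×10^-10 + 0.112/2.26×10^-8) = 0.02097 rad.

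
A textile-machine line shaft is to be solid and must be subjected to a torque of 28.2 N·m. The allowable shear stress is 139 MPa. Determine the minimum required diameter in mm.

For a solid shaft τ_max = 16T/(πd³), so d = (16T/(π τ_allow))^(1/3) = (16·28.20/(π·1.39×10^8))^(1/3) = 0.01011 m.

10.1 mm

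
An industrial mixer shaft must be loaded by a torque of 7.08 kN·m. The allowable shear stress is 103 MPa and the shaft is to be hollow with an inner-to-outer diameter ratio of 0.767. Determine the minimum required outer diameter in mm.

For a hollow shaft with d_i/d_o = 0.767: τ_max = 16T/(π d_o³ (1−k⁴)), so d_o = [16T/(π τ_allow (1−k⁴))]^(1/3) = [16·7080/(π·1.03×10^8·0.6539)]^(1/3) = 0.08120 m.

81.2 mm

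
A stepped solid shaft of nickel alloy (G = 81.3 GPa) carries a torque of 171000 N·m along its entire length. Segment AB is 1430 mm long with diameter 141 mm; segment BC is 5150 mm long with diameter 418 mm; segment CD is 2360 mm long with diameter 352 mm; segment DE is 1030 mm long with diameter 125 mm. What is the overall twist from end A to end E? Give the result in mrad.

J_AB = π(0.141)⁴/32 = 3.88×10^-5 m⁴; J_BC = π(0.418)⁴/32 = 3.00×10^-3 m⁴; J_CD = π(0.352)⁴/32 = 1.51×10^-3 m⁴; J_DE = π(0.125)⁴/32 = 2.40×10^-5 m⁴.
θ = (T/G)·Σ L_i/J_i = (171000/81.3×10⁹)·(1.43/3.88×10^-5 + 5.15/3.00×10^-3 + 2.36/1.51×10^-3 + 1.03/2.40×10^-5) = 0.1748 rad.

175 mrad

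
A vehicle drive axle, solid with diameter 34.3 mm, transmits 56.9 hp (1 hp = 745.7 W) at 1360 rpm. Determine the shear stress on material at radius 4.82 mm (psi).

1530 psi

ω = 2π·1360/60 = 142.4 rad/s, so T = P/ω = 56.9×745.7 / 142.4 = 297.9 N·m.
J = πd⁴/32 = π(0.0343)⁴/32 = 1.359×10^-7 m⁴.
Shear stress varies linearly with radius: τ = T·r/J = 297.9 × 0.00482 / 1.359×10^-7 = 1.057×10^7 Pa.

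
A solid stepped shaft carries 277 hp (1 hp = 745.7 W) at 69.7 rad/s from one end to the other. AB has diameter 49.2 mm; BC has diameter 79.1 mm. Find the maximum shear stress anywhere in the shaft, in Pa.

1.27e8 Pa

ω = 69.7 rad/s, so T = P/ω = 277×745.7 / 69.70 = 2964 N·m.
Under the same torque, τ_max = 16T/(πd³) is largest where d is smallest — segment AB (d = 49.2 mm).
τ_max = 16·2964/(π·(0.0492)³) = 1.267×10^8 Pa.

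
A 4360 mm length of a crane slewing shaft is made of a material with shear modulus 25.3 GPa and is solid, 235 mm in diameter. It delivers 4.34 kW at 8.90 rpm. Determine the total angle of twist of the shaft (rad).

0.00268 rad

ω = 2π·8.90/60 = 0.9320 rad/s, so T = P/ω = 4.34×10³ / 0.9320 = 4657 N·m.
J = πd⁴/32 = π(0.235)⁴/32 = 2.994×10^-4 m⁴.
θ = T·L/(G·J) = 4657 × 4.36 / (25.3×10⁹ × 2.994×10^-4) = 2.680×10^-3 rad.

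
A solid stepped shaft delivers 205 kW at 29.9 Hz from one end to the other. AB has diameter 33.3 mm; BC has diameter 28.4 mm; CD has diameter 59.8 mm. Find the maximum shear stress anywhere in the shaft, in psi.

ω = 2π·29.9 = 187.9 rad/s, so T = P/ω = 205×10³ / 187.9 = 1091 N·m.
Under the same torque, τ_max = 16T/(πd³) is largest where d is smallest — segment BC (d = 28.4 mm).
τ_max = 16·1091/(π·(0.0284)³) = 2.426×10^8 Pa.

35200 psi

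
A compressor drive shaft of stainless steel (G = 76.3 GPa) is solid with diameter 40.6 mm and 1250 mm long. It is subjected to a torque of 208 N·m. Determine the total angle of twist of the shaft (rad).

0.0128 rad

J = πd⁴/32 = π(0.0406)⁴/32 = 2.667×10^-7 m⁴.
θ = T·L/(G·J) = 208.0 × 1.25 / (76.3×10⁹ × 2.667×10^-7) = 0.01277 rad.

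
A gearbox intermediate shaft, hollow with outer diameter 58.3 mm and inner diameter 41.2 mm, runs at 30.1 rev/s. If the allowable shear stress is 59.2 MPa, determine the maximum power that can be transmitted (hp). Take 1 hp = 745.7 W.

438 hp

J = π(d_o⁴ − d_i⁴)/32 = π(0.0583⁴ − 0.0412⁴)/32 = 8.513×10^-7 m⁴.
T_max = τ_allow·J/r = 5.92×10^7 × 8.513×10^-7 / 0.0291 = 1729 N·m.
ω = 2π·30.1 = 189.1 rad/s, so P_max = T_max·ω = 3.270×10^5 W.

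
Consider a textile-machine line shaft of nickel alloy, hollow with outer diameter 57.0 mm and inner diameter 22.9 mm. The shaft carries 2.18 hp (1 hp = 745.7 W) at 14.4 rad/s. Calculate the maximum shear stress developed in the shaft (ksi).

ω = 14.4 rad/s, so T = P/ω = 2.18×745.7 / 14.40 = 112.9 N·m.
J = π(d_o⁴ − d_i⁴)/32 = π(0.0570⁴ − 0.0229⁴)/32 = 1.009×10^-6 m⁴.
τ_max = T·r/J = 112.9 × 0.0285 / 1.009×10^-6 = 3.188×10^6 Pa.

0.462 ksi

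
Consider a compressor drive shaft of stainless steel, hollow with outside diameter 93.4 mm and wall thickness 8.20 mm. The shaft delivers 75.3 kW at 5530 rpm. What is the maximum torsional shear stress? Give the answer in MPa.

1.51 MPa

ω = 2π·5530/60 = 579.1 rad/s, so T = P/ω = 75.3×10³ / 579.1 = 130.0 N·m.
J = π(d_o⁴ − d_i⁴)/32 = π(0.0934⁴ − 0.0770⁴)/32 = 4.020×10^-6 m⁴.
τ_max = T·r/J = 130.0 × 0.0467 / 4.020×10^-6 = 1.511×10^6 Pa.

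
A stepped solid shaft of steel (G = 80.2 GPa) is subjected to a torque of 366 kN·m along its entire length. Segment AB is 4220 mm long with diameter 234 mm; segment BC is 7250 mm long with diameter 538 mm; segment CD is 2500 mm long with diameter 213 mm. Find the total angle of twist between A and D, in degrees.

7.21°

J_AB = π(0.234)⁴/32 = 2.94×10^-4 m⁴; J_BC = π(0.538)⁴/32 = 8.22×10^-3 m⁴; J_CD = π(0.213)⁴/32 = 2.02×10^-4 m⁴.
θ = (T/G)·Σ L_i/J_i = (366000/80.2×10⁹)·(4.22/2.94×10^-4 + 7.25/8.22×10^-3 + 2.50/2.02×10^-4) = 0.1259 rad.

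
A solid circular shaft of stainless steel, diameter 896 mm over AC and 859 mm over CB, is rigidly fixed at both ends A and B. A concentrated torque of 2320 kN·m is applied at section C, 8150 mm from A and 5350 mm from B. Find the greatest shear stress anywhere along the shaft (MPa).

Compatibility: T_A·a/J_AC = T_B·b/J_CB with T_A + T_B = T₀.
J_AC = 0.0633 m⁴, J_CB = 0.0535 m⁴, so T_A = T₀·(J_AC/a)/((J_AC/a)+(J_CB/b)) = 1.014e6 N·m, T_B = 1.306e6 N·m.
τ in each portion: τ_AC = 7.18×10^6 Pa, τ_CB = 1.05×10^7 Pa; maximum is in CB.
τ_max = T_CB·r/J = 1.306e6·0.429/0.0535 = 1.049×10^7 Pa.

10.5 MPa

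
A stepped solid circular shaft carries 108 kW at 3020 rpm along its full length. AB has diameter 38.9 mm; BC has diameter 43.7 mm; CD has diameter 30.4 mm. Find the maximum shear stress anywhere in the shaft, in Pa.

6.19e7 Pa

ω = 2π·3020/60 = 316.3 rad/s, so T = P/ω = 108×10³ / 316.3 = 341.5 N·m.
Under the same torque, τ_max = 16T/(πd³) is largest where d is smallest — segment CD (d = 30.4 mm).
τ_max = 16·341.5/(π·(0.0304)³) = 6.191×10^7 Pa.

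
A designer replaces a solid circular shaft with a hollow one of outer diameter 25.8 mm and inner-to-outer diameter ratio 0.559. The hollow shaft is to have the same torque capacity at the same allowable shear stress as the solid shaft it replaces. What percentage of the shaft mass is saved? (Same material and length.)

26.4 %

Equal τ_max and T ⇒ the solid shaft needs d_s³ = d_o³(1−k⁴), so d_s = 25.8·(1−0.559⁴)^(1/3) = 24.93 mm.
Area ratio A_h/A_s = d_o²(1−k²)/d_s² = (1−k²)/(1−k⁴)^(2/3) = 0.7363.
Mass saving = 1 − 0.7363 = 26.4 %.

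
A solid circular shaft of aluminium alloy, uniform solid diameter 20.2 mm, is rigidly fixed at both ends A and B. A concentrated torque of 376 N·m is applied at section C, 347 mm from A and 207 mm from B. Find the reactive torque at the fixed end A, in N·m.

140 N·m

With uniform GJ and both ends fixed, compatibility θ_AC = θ_CB gives T_A·a = T_B·b, together with T_A + T_B = T₀.
T_A = T₀·b/(a+b) = 376.0·207/554.0 = 140.5 N·m; T_B = 235.5 N·m.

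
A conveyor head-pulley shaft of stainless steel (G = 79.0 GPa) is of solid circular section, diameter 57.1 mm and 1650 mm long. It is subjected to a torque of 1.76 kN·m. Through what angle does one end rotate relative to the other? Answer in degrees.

J = πd⁴/32 = π(0.0571)⁴/32 = 1.044×10^-6 m⁴.
θ = T·L/(G·J) = 1760 × 1.65 / (79.0×10⁹ × 1.044×10^-6) = 0.03522 rad.

2.02°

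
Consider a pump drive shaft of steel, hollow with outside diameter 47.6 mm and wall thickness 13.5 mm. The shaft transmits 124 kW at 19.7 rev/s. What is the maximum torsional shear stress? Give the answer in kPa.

49000 kPa

ω = 2π·19.7 = 123.8 rad/s, so T = P/ω = 124×10³ / 123.8 = 1002 N·m.
J = π(d_o⁴ − d_i⁴)/32 = π(0.0476⁴ − 0.0206⁴)/32 = 4.863×10^-7 m⁴.
τ_max = T·r/J = 1002 × 0.0238 / 4.863×10^-7 = 4.903×10^7 Pa.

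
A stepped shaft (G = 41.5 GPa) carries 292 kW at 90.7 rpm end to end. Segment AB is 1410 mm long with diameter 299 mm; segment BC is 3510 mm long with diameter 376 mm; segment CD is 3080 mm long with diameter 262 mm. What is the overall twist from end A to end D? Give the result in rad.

0.00759 rad

ω = 2π·90.7/60 = 9.498 rad/s, so T = P/ω = 292×10³ / 9.498 = 30740 N·m.
J_AB = π(0.299)⁴/32 = 7.85×10^-4 m⁴; J_BC = π(0.376)⁴/32 = 1.96×10^-3 m⁴; J_CD = π(0.262)⁴/32 = 4.63×10^-4 m⁴.
θ = (T/G)·Σ L_i/J_i = (30740/41.5×10⁹)·(1.41/7.85×10^-4 + 3.51/1.96×10^-3 + 3.08/4.63×10^-4) = 7.589×10^-3 rad.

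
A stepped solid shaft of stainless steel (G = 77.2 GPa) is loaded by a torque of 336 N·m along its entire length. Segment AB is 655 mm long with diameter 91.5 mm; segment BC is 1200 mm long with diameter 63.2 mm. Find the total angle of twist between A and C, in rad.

J_AB = π(0.0915)⁴/32 = 6.88×10^-6 m⁴; J_BC = π(0.0632)⁴/32 = 1.57×10^-6 m⁴.
θ = (T/G)·Σ L_i/J_i = (336.0/77.2×10⁹)·(0.655/6.88×10^-6 + 1.20/1.57×10^-6) = 3.749×10^-3 rad.

0.00375 rad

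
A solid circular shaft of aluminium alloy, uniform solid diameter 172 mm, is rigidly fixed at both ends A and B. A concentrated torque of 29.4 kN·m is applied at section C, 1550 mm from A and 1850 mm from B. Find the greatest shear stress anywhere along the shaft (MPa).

16.0 MPa

With uniform GJ and both ends fixed, compatibility θ_AC = θ_CB gives T_A·a = T_B·b, together with T_A + T_B = T₀.
T_A = T₀·b/(a+b) = 29400·1850/3400 = 16000 N·m; T_B = 13400 N·m.
τ in each portion: τ_AC = 1.60×10^7 Pa, τ_CB = 1.34×10^7 Pa; maximum is in AC.
τ_max = T_AC·r/J = 16000·0.0860/8.59×10^-5 = 1.601×10^7 Pa.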